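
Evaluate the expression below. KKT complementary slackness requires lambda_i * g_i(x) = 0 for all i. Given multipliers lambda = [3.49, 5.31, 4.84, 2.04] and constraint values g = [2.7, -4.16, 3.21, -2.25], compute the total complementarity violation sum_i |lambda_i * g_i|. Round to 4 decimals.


KKT complementary slackness check:
lambda_1 * g_1 = 3.49 * 2.7 = 9.423
lambda_2 * g_2 = 5.31 * -4.16 = -22.0896
lambda_3 * g_3 = 4.84 * 3.21 = 15.5364
lambda_4 * g_4 = 2.04 * -2.25 = -4.59
Total violation = 9.423 + 22.0896 + 15.5364 + 4.59 = 51.639


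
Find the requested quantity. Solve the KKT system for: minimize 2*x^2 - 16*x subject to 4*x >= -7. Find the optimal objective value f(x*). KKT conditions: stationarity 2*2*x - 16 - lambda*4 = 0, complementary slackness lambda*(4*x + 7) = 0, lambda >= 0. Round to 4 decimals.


Step 1: Try lambda = 0 (constraint inactive).
Stationarity: 2*2*x - 16 = 0
x* = 16/(2*2) = 4.0
Check constraint: 4*4.0 = 16.0 >= -7 -- satisfied.
Step 2: Compute optimal value.
f(x*) = 2*4.0^2 - 16*4.0 = -32.0


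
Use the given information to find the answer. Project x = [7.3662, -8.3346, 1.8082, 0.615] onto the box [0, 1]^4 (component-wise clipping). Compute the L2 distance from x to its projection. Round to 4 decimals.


Project each component onto [0, 1].
clip(7.3662) = 1.0, clip(-8.3346) = 0.0, clip(1.8082) = 1.0, clip(0.615) = 0.615
Projection = [1.0, 0.0, 1.0, 0.615]
Squared diffs: [40.5285, 69.4656, 0.6532, 0.0]
Distance = sqrt(110.6473) = 10.5189


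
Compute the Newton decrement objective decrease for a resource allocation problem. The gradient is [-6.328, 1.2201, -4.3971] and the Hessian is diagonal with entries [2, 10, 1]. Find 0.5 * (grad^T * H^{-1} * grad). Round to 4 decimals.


Step 1: H is diagonal, so H^(-1) * g = [-3.164, 0.122, -4.3971].
Step 2: g^T H^(-1) g = sum_i g_i^2 / H_ii
  = (-6.328)^2/2 + (1.2201)^2/10 + (-4.3971)^2/1
  = 20.0218 + 0.1489 + 19.3345 = 39.5051
Step 3: Objective decrease = 0.5 * g^T H^(-1) g = 19.7526


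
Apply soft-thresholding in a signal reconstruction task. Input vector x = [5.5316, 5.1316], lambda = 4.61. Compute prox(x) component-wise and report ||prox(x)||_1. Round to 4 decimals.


Soft-thresholding with lambda = 4.61:
prox(5.5316) = sign(5.5316)*max(|5.5316| - 4.61, 0) = 0.9216
prox(5.1316) = sign(5.1316)*max(|5.1316| - 4.61, 0) = 0.5216
prox(x) = [0.9216, 0.5216]
||prox(x)||_1 = 0.9216 + 0.5216 = 1.4432


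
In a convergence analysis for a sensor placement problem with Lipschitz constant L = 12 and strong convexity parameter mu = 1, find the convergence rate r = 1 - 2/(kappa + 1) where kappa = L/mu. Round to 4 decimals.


Step 1: Compute the condition number.
kappa = L/mu = 12/1 = 12.0
Step 2: Compute the convergence rate.
r = 1 - 2/(kappa + 1) = 1 - 2*mu/(L + mu) = (L - mu)/(L + mu) = 11/13 = 0.8462


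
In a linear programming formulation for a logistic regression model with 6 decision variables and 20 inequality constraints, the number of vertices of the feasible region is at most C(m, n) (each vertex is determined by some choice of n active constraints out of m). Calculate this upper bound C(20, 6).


Each vertex corresponds to some choice of n active constraints out of m, so the number of vertices is at most C(m, n) = m! / (n!(m-n)!).
m = 20, n = 6
Numerator: 20 * 19 * 18 * 17 * 16 * 15
Denominator: 6! = 720
C(20, 6) = 38760


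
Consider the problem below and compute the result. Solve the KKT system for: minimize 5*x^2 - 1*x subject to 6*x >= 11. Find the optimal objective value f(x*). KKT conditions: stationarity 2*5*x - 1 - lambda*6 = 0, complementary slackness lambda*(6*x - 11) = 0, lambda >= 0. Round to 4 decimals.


Step 1: Try lambda = 0 (constraint inactive).
x_unc = 1/(2*5) = 0.1
Check: 6*0.1 = 0.6 < 11 -- violated!
Step 2: Constraint must be active: 6*x = 11
x* = 11/6 = 1.8333 (rounded; the exact value 11/6 is used below)
lambda = (2*5*(11/6) - 1)/6 = 2.8889
Step 3: Compute optimal value.
f(x*) = 5*(11/6)^2 - 1*(11/6) = 14.9722


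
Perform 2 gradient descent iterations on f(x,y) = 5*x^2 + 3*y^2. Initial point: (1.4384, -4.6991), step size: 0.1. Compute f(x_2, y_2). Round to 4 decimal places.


Gradient descent on f(x,y) = 5*x^2 + 3*y^2.
Starting point: (1.4384, -4.6991), alpha = 0.1
Step 1: grad_x = 2*5*1.4384 = 14.384, grad_y = 2*3*-4.6991 = -28.1946
  x_1 = 1.4384 - 0.1*14.384 = 0.0
  y_1 = -4.6991 - 0.1*-28.1946 = -1.8796
Step 2: grad_x = 2*5*0.0 = 0.0, grad_y = 2*3*-1.8796 = -11.2778
  x_2 = 0.0 - 0.1*0.0 = 0.0
  y_2 = -1.8796 - 0.1*-11.2778 = -0.7519
f(0.0, -0.7519) = 5*0.0^2 + 3*(-0.7519)^2 = 1.6959


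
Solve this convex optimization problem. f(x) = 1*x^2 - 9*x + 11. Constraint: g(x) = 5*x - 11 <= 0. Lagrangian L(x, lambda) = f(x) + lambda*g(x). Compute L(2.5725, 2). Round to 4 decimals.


Step 1: Evaluate f(x).
f(2.5725) = 1*2.5725^2 - 9*2.5725 + 11 = -5.5347
Step 2: Evaluate g(x).
g(2.5725) = 5*2.5725 - 11 = 1.8625
Step 3: Compute Lagrangian.
L = -5.5347 + 2*1.8625 = -1.8097


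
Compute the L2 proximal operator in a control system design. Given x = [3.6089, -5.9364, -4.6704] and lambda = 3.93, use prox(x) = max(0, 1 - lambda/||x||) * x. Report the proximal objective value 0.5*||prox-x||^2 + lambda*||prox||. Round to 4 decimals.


Step 1: Compute ||x||.
||x|| = 8.3712
Step 2: Compute scaling factor.
scale = max(0, 1 - 3.93/8.3712) = 0.5305
Step 3: prox(x) = [1.9146, -3.1495, -2.4778]
||prox(x)|| = 4.4412
Step 4: Proximal objective.
0.5*||prox-x||^2 = 7.7225
lambda*||prox|| = 17.4539
Total = 25.1765


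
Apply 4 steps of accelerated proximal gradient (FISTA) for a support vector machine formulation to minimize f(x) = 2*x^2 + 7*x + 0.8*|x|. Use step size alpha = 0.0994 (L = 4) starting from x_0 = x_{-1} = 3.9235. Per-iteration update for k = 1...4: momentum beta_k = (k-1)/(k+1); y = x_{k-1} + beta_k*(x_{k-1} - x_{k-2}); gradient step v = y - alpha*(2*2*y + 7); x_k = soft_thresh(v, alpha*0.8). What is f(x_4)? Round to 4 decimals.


FISTA on f(x) = 2*x^2 + 7*x + 0.8*|x|
L = 4, alpha = 0.0994
Iteration 1: beta = 0.0, y = 3.9235 + 0.0*(3.9235 - 3.9235) = 3.9235
  grad(y) = 22.694, v = y - alpha*grad = 1.6677
  prox(v) = soft_thresh(1.6677, 0.0795) = 1.5882
Iteration 2: beta = 0.3333, y = 1.5882 + 0.3333*(1.5882 - 3.9235) = 0.8098
  grad(y) = 10.239, v = y - alpha*grad = -0.208
  prox(v) = soft_thresh(-0.208, 0.0795) = -0.1285
Iteration 3: beta = 0.5, y = -0.1285 + 0.5*(-0.1285 - 1.5882) = -0.9868
  grad(y) = 3.0527, v = y - alpha*grad = -1.2903
  prox(v) = soft_thresh(-1.2903, 0.0795) = -1.2107
Iteration 4: beta = 0.6, y = -1.2107 + 0.6*(-1.2107 + 0.1285) = -1.8601
  grad(y) = -0.4404, v = y - alpha*grad = -1.8163
  prox(v) = soft_thresh(-1.8163, 0.0795) = -1.7368
f(x_4) = 2*(-1.7368)^2 + 7*(-1.7368) + 0.8*|-1.7368| = -4.7352


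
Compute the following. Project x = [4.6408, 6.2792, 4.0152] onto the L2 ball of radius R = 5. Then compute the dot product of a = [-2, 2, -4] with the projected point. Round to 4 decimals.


Step 1: Compute ||x|| (intermediates to 6 decimals).
||x|| = sqrt(4.6408^2 + 6.2792^2 + 4.0152^2) = 8.779932
Step 2: Project.
Since ||x|| > R, scale = R/||x|| = 5/8.779932 = 0.56948, proj(x) = scale * x
proj(x) = [2.642843, 3.575879, 2.286576]
Step 3: Dot product.
a^T * proj(x) = -2*2.642843 + 2*3.575879 - 4*2.286576 = -7.2802


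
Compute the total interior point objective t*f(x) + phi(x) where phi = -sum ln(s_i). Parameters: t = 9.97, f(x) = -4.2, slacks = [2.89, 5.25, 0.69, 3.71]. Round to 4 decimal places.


Step 1: Compute log-barrier.
ln values: [1.0613, 1.6582, -0.3711, 1.311]
phi = -(1.0613 + 1.6582 - 0.3711 + 1.311) = -3.6595
Step 2: Compute augmented objective.
t*f(x) = 9.97*-4.2 = -41.874
Total = -41.874 - 3.6595 = -45.5335


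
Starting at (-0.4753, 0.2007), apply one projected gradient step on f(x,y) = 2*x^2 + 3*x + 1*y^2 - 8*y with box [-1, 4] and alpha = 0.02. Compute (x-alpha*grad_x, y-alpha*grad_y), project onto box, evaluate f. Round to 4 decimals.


Step 1: Compute gradient at (-0.4753, 0.2007).
grad_x = 2*2*-0.4753 + 3 = 1.0988
grad_y = 2*1*0.2007 - 8 = -7.5986
Step 2: Gradient step.
x_raw = -0.4753 - 0.02*1.0988 = -0.4973
y_raw = 0.2007 - 0.02*-7.5986 = 0.3527
Step 3: Project onto [-1, 4].
x_proj = clip(-0.4973) = -0.4973
y_proj = clip(0.3527) = 0.3527
Step 4: Evaluate f.
f(-0.4973, 0.3527) = -3.6943


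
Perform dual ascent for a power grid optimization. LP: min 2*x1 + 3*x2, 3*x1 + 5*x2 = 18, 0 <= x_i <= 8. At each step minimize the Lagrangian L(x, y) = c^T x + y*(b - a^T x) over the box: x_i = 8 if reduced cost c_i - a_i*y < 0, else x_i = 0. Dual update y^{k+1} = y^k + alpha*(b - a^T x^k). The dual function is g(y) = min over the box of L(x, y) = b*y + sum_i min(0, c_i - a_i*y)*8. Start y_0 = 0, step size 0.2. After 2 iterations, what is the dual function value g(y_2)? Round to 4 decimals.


Dual ascent for LP: min 2*x1 + 3*x2, 3*x1 + 5*x2 = 18, 0 <= x_i <= 8
Step 1: y^k = 0.0, reduced costs: (2.0, 3.0)
  x^k = (0.0, 0.0), subgradient = b - a^T x = 18.0
  y^{k+1} = 0.0 + 0.2*18.0 = 3.6
Step 2: y^k = 3.6, reduced costs: (-8.8, -15.0)
  x^k = (8.0, 8.0), subgradient = b - a^T x = -46.0
  y^{k+1} = 3.6 + 0.2*-46.0 = -5.6
Dual objective at y_2 = -5.6: reduced costs (18.8, 31.0), box minimizer x = (0.0, 0.0)
g(y_2) = b*y + (c1 - a1*y)*x1 + (c2 - a2*y)*x2 = 18*(-5.6) + 18.8*0.0 + 31.0*0.0 = -100.8 + 0.0 + 0.0 = -100.8


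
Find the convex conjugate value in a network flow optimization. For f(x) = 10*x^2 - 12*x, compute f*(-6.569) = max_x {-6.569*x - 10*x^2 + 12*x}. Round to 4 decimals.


f*(y) = sup_x {y*x - a*x^2 - b*x} = sup_x {(y-b)*x - a*x^2}
FOC: (y - b) - 2a*x = 0 => x* = (y - b)/(2a)
x* = (-6.569 + 12)/(2*10) = 0.2716
f*(-6.569) = (y-b)^2/(4a) = (-6.569 + 12)^2/(4*10)
= 29.4958/40 = 0.7374


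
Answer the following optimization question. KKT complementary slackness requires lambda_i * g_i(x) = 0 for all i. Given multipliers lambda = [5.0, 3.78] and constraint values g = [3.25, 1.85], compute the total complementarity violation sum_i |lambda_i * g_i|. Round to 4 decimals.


KKT complementary slackness check:
lambda_1 * g_1 = 5.0 * 3.25 = 16.25
lambda_2 * g_2 = 3.78 * 1.85 = 6.993
Total violation = 16.25 + 6.993 = 23.243


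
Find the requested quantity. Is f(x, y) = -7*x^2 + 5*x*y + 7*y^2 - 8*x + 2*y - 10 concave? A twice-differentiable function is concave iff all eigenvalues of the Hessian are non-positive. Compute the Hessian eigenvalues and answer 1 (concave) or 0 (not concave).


The Hessian of f(x,y) = -7*x^2 + 5*x*y + 7*y^2 - 8*x + 2*y - 10 is:
H = [[-14, 5], [5, 14]]
Trace = -14 + 14 = 0
Determinant = -14*14 - (5)^2 = -221
Discriminant = (0)^2 - 4*-221 = 884.0
Eigenvalues: lambda_1 = -14.8661, lambda_2 = 14.8661
The function is not concave.

0


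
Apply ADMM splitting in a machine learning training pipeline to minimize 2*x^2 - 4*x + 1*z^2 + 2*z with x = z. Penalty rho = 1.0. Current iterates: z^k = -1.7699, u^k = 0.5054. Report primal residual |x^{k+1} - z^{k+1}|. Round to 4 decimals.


ADMM iteration with rho = 1.0, z^k = -1.7699, u^k = 0.5054
Step 1: x-update.
Minimize 2*x^2 - 4*x + (1.0/2)*(x + 1.7699 + 0.5054)^2
FOC: (2*2 + 1.0)*x = 4 + 1.0*(-1.7699 - 0.5054)
x^{k+1} = 0.3449
Step 2: z-update.
Minimize 1*z^2 + 2*z + (1.0/2)*(0.3449 - z + 0.5054)^2
FOC: (2*1 + 1.0)*z = -2 + 1.0*(0.3449 + 0.5054)
z^{k+1} = -0.3832
Step 3: u-update.
u^{k+1} = 0.5054 + 0.3449 + 0.3832 = 1.2336
Step 4: Primal residual = |0.3449 + 0.3832| = 0.7282


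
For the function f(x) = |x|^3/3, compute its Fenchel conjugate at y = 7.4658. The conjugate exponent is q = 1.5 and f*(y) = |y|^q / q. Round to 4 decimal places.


The conjugate exponent q satisfies 1/p + 1/q = 1.
p = 3, so q = 3/(3 - 1) = 1.5
|y|^q = 7.4658^1.5 = 20.3993
f*(7.4658) = 20.3993 / 1.5 = 13.5995


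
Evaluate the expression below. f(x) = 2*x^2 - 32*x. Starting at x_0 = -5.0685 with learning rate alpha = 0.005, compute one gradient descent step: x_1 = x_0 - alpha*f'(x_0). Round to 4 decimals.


We compute the gradient at x_0 and apply the update.
f'(x) = 4*x - 32
f'(-5.0685) = 4*-5.0685 - 32 = -52.274
x_1 = -5.0685 - 0.005*-52.274 = -4.8071


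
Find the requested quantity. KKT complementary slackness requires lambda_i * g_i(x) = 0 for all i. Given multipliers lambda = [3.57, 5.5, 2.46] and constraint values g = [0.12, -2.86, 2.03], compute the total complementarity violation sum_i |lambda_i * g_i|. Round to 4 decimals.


KKT complementary slackness check:
lambda_1 * g_1 = 3.57 * 0.12 = 0.4284
lambda_2 * g_2 = 5.5 * -2.86 = -15.73
lambda_3 * g_3 = 2.46 * 2.03 = 4.9938
Total violation = 0.4284 + 15.73 + 4.9938 = 21.1522


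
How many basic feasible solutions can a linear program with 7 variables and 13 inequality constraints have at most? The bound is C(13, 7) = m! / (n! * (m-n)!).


Each vertex corresponds to some choice of n active constraints out of m, so the number of vertices is at most C(m, n) = m! / (n!(m-n)!).
m = 13, n = 7
Numerator: 13 * 12 * 11 * 10 * 9 * 8 * 7
Denominator: 7! = 5040
C(13, 7) = 1716


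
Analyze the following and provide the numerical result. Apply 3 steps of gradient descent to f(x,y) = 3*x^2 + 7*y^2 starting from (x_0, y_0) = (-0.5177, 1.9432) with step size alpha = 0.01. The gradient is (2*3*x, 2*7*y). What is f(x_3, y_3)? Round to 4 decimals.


Gradient descent on f(x,y) = 3*x^2 + 7*y^2.
Starting point: (-0.5177, 1.9432), alpha = 0.01
Step 1: grad_x = 2*3*-0.5177 = -3.1062, grad_y = 2*7*1.9432 = 27.2048
  x_1 = -0.5177 - 0.01*-3.1062 = -0.4866
  y_1 = 1.9432 - 0.01*27.2048 = 1.6712
Step 2: grad_x = 2*3*-0.4866 = -2.9198, grad_y = 2*7*1.6712 = 23.3961
  x_2 = -0.4866 - 0.01*-2.9198 = -0.4574
  y_2 = 1.6712 - 0.01*23.3961 = 1.4372
Step 3: grad_x = 2*3*-0.4574 = -2.7446, grad_y = 2*7*1.4372 = 20.1207
  x_3 = -0.4574 - 0.01*-2.7446 = -0.43
  y_3 = 1.4372 - 0.01*20.1207 = 1.236
f(-0.43, 1.236) = 3*(-0.43)^2 + 7*1.236^2 = 11.2483


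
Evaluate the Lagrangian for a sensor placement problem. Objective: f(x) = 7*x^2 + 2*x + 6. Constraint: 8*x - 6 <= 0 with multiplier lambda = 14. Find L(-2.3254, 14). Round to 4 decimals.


Step 1: Evaluate f(x).
f(-2.3254) = 7*(-2.3254)^2 + 2*(-2.3254) + 6 = 39.2016
Step 2: Evaluate g(x).
g(-2.3254) = 8*-2.3254 - 6 = -24.6032
Step 3: Compute Lagrangian.
L = 39.2016 + 14*-24.6032 = -305.2432


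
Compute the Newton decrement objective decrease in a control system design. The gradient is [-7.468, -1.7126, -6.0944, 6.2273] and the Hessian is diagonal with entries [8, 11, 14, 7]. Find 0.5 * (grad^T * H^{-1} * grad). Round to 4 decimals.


Step 1: H is diagonal, so H^(-1) * g = [-0.9335, -0.1557, -0.4353, 0.8896].
Step 2: g^T H^(-1) g = sum_i g_i^2 / H_ii
  = (-7.468)^2/8 + (-1.7126)^2/11 + (-6.0944)^2/14 + (6.2273)^2/7
  = 6.9714 + 0.2666 + 2.653 + 5.5399 = 15.4309
Step 3: Objective decrease = 0.5 * g^T H^(-1) g = 7.7154


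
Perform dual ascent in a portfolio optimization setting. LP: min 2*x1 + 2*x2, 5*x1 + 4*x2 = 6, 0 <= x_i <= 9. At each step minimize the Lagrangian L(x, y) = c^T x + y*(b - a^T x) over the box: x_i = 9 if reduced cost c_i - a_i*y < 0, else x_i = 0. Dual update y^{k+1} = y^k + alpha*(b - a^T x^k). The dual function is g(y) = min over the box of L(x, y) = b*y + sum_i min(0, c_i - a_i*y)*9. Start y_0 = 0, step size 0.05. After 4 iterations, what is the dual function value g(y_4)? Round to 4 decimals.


Dual ascent for LP: min 2*x1 + 2*x2, 5*x1 + 4*x2 = 6, 0 <= x_i <= 9
Step 1: y^k = 0.0, reduced costs: (2.0, 2.0)
  x^k = (0.0, 0.0), subgradient = b - a^T x = 6.0
  y^{k+1} = 0.0 + 0.05*6.0 = 0.3
Step 2: y^k = 0.3, reduced costs: (0.5, 0.8)
  x^k = (0.0, 0.0), subgradient = b - a^T x = 6.0
  y^{k+1} = 0.3 + 0.05*6.0 = 0.6
Step 3: y^k = 0.6, reduced costs: (-1.0, -0.4)
  x^k = (9.0, 9.0), subgradient = b - a^T x = -75.0
  y^{k+1} = 0.6 + 0.05*-75.0 = -3.15
Step 4: y^k = -3.15, reduced costs: (17.75, 14.6)
  x^k = (0.0, 0.0), subgradient = b - a^T x = 6.0
  y^{k+1} = -3.15 + 0.05*6.0 = -2.85
Dual objective at y_4 = -2.85: reduced costs (16.25, 13.4), box minimizer x = (0.0, 0.0)
g(y_4) = b*y + (c1 - a1*y)*x1 + (c2 - a2*y)*x2 = 6*(-2.85) + 16.25*0.0 + 13.4*0.0 = -17.1 + 0.0 + 0.0 = -17.1


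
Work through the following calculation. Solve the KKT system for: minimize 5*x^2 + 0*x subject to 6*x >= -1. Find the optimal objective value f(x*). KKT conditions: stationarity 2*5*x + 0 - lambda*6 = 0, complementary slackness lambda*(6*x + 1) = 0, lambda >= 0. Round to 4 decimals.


Step 1: Try lambda = 0 (constraint inactive).
Stationarity: 2*5*x + 0 = 0
x* = 0/(2*5) = 0.0
Check constraint: 6*0.0 = 0.0 >= -1 -- satisfied.
Step 2: Compute optimal value.
f(x*) = 5*0.0^2 + 0*0.0 = 0.0


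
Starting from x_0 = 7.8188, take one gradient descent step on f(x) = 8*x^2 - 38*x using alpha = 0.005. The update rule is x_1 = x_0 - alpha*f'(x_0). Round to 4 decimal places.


We compute the gradient at x_0 and apply the update.
f'(x) = 16*x - 38
f'(7.8188) = 16*7.8188 - 38 = 87.1008
x_1 = 7.8188 - 0.005*87.1008 = 7.3833


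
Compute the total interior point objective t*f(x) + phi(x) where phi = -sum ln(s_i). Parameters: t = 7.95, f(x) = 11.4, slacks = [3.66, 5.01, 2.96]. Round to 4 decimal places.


Step 1: Compute log-barrier.
ln values: [1.2975, 1.6114, 1.0852]
phi = -(1.2975 + 1.6114 + 1.0852) = -3.9941
Step 2: Compute augmented objective.
t*f(x) = 7.95*11.4 = 90.63
Total = 90.63 - 3.9941 = 86.6359


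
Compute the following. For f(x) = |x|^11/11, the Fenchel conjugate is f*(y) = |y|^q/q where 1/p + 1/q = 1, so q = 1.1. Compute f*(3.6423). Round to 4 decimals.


The conjugate exponent q satisfies 1/p + 1/q = 1.
p = 11, so q = 11/(11 - 1) = 1.1
|y|^q = 3.6423^1.1 = 4.1449
f*(3.6423) = 4.1449 / 1.1 = 3.7681


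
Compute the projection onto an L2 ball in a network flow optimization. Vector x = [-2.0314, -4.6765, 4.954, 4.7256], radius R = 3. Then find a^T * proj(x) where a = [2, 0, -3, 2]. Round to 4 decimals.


Step 1: Compute ||x|| (intermediates to 6 decimals).
||x|| = sqrt((-2.0314)^2 + (-4.6765)^2 + 4.954^2 + 4.7256^2) = 8.536372
Step 2: Project.
Since ||x|| > R, scale = R/||x|| = 3/8.536372 = 0.351437, proj(x) = scale * x
proj(x) = [-0.713909, -1.643495, 1.741019, 1.660751]
Step 3: Dot product.
a^T * proj(x) = 2*(-0.713909) + 0*(-1.643495) - 3*1.741019 + 2*1.660751 = -3.3294


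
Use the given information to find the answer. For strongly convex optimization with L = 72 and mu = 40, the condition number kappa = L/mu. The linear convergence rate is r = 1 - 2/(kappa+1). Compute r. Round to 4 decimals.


Step 1: Compute the condition number.
kappa = L/mu = 72/40 = 1.8
Step 2: Compute the convergence rate.
r = 1 - 2/(kappa + 1) = 1 - 2*mu/(L + mu) = (L - mu)/(L + mu) = 32/112 = 0.2857


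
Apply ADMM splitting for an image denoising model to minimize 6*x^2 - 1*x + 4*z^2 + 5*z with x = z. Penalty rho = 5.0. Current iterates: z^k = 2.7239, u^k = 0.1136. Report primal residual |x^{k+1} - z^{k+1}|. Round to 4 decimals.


ADMM iteration with rho = 5.0, z^k = 2.7239, u^k = 0.1136
Step 1: x-update.
Minimize 6*x^2 - 1*x + (5.0/2)*(x - 2.7239 + 0.1136)^2
FOC: (2*6 + 5.0)*x = 1 + 5.0*(2.7239 - 0.1136)
x^{k+1} = 0.8266
Step 2: z-update.
Minimize 4*z^2 + 5*z + (5.0/2)*(0.8266 - z + 0.1136)^2
FOC: (2*4 + 5.0)*z = -5 + 5.0*(0.8266 + 0.1136)
z^{k+1} = -0.023
Step 3: u-update.
u^{k+1} = 0.1136 + 0.8266 + 0.023 = 0.9632
Step 4: Primal residual = |0.8266 + 0.023| = 0.8496


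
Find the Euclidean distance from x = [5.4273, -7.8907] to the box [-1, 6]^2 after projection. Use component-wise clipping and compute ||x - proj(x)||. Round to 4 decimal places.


Project each component onto [-1, 6].
clip(5.4273) = 5.4273, clip(-7.8907) = -1.0
Projection = [5.4273, -1.0]
Squared diffs: [0.0, 47.4817]
Distance = sqrt(47.4817) = 6.8907


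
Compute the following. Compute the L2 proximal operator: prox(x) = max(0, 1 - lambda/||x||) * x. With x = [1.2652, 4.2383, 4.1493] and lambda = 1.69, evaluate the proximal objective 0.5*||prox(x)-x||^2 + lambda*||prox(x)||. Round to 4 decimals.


Step 1: Compute ||x||.
||x|| = 6.0647
Step 2: Compute scaling factor.
scale = max(0, 1 - 1.69/6.0647) = 0.7213
Step 3: prox(x) = [0.9126, 3.0572, 2.993]
||prox(x)|| = 4.3747
Step 4: Proximal objective.
0.5*||prox-x||^2 = 1.4281
lambda*||prox|| = 7.3932
Total = 8.8213


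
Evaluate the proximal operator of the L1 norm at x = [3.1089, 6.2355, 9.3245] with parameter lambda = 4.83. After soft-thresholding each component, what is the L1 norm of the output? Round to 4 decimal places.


Soft-thresholding with lambda = 4.83:
prox(3.1089) = sign(3.1089)*max(|3.1089| - 4.83, 0) = 0.0
prox(6.2355) = sign(6.2355)*max(|6.2355| - 4.83, 0) = 1.4055
prox(9.3245) = sign(9.3245)*max(|9.3245| - 4.83, 0) = 4.4945
prox(x) = [0.0, 1.4055, 4.4945]
||prox(x)||_1 = 0.0 + 1.4055 + 4.4945 = 5.9


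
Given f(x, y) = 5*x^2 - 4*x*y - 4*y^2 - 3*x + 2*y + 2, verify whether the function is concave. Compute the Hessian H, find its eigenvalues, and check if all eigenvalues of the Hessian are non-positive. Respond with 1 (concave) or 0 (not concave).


The Hessian of f(x,y) = 5*x^2 - 4*x*y - 4*y^2 - 3*x + 2*y + 2 is:
H = [[10, -4], [-4, -8]]
Trace = 10 - 8 = 2
Determinant = 10*-8 - (-4)^2 = -96
Discriminant = (2)^2 - 4*-96 = 388.0
Eigenvalues: lambda_1 = -8.8489, lambda_2 = 10.8489
The function is not concave.

0


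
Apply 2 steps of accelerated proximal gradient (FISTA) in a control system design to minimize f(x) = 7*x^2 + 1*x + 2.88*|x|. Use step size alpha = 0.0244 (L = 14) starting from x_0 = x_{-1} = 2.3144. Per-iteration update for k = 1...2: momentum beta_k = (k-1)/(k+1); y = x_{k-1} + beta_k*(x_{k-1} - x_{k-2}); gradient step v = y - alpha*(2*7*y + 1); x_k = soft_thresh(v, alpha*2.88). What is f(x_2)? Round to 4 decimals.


FISTA on f(x) = 7*x^2 + 1*x + 2.88*|x|
L = 14, alpha = 0.0244
Iteration 1: beta = 0.0, y = 2.3144 + 0.0*(2.3144 - 2.3144) = 2.3144
  grad(y) = 33.4016, v = y - alpha*grad = 1.4994
  prox(v) = soft_thresh(1.4994, 0.0703) = 1.4291
Iteration 2: beta = 0.3333, y = 1.4291 + 0.3333*(1.4291 - 2.3144) = 1.134
  grad(y) = 16.8765, v = y - alpha*grad = 0.7223
  prox(v) = soft_thresh(0.7223, 0.0703) = 0.652
f(x_2) = 7*0.652^2 + 1*0.652 + 2.88*|0.652| = 5.5052


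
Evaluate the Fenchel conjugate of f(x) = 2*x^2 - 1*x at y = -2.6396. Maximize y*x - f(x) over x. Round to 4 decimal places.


f*(y) = sup_x {y*x - a*x^2 - b*x} = sup_x {(y-b)*x - a*x^2}
FOC: (y - b) - 2a*x = 0 => x* = (y - b)/(2a)
x* = (-2.6396 + 1)/(2*2) = -0.4099
f*(-2.6396) = (y-b)^2/(4a) = (-2.6396 + 1)^2/(4*2)
= 2.6883/8 = 0.336


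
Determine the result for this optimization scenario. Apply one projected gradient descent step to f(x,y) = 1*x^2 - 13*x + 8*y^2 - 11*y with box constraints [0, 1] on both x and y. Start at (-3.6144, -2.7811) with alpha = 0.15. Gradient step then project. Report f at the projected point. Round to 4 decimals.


Step 1: Compute gradient at (-3.6144, -2.7811).
grad_x = 2*1*-3.6144 - 13 = -20.2288
grad_y = 2*8*-2.7811 - 11 = -55.4976
Step 2: Gradient step.
x_raw = -3.6144 - 0.15*-20.2288 = -0.5801
y_raw = -2.7811 - 0.15*-55.4976 = 5.5435
Step 3: Project onto [0, 1].
x_proj = clip(-0.5801) = 0.0
y_proj = clip(5.5435) = 1.0
Step 4: Evaluate f.
f(0.0, 1.0) = -3.0


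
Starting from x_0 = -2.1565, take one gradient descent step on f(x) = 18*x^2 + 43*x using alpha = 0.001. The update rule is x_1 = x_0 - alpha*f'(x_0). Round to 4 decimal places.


We compute the gradient at x_0 and apply the update.
f'(x) = 36*x + 43
f'(-2.1565) = 36*-2.1565 + 43 = -34.634
x_1 = -2.1565 - 0.001*-34.634 = -2.1219


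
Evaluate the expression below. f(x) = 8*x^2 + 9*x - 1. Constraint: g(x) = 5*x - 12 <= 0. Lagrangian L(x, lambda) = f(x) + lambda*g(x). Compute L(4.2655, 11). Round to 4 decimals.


Step 1: Evaluate f(x).
f(4.2655) = 8*4.2655^2 + 9*4.2655 - 1 = 182.9454
Step 2: Evaluate g(x).
g(4.2655) = 5*4.2655 - 12 = 9.3275
Step 3: Compute Lagrangian.
L = 182.9454 + 11*9.3275 = 285.5479


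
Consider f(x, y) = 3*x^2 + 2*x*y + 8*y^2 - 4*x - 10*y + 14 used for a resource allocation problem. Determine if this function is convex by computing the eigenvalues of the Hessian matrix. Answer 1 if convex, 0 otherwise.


The Hessian of f(x,y) = 3*x^2 + 2*x*y + 8*y^2 - 4*x - 10*y + 14 is:
H = [[6, 2], [2, 16]]
Trace = 6 + 16 = 22
Determinant = 6*16 - (2)^2 = 92
Discriminant = (22)^2 - 4*92 = 116.0
Eigenvalues: lambda_1 = 5.6148, lambda_2 = 16.3852
The function is convex.

1


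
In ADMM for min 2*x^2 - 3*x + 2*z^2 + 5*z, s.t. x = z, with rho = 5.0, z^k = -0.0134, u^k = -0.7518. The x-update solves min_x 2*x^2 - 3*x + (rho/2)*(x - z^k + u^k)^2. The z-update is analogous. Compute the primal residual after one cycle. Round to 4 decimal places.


ADMM iteration with rho = 5.0, z^k = -0.0134, u^k = -0.7518
Step 1: x-update.
Minimize 2*x^2 - 3*x + (5.0/2)*(x + 0.0134 - 0.7518)^2
FOC: (2*2 + 5.0)*x = 3 + 5.0*(-0.0134 + 0.7518)
x^{k+1} = 0.7436
Step 2: z-update.
Minimize 2*z^2 + 5*z + (5.0/2)*(0.7436 - z - 0.7518)^2
FOC: (2*2 + 5.0)*z = -5 + 5.0*(0.7436 - 0.7518)
z^{k+1} = -0.5601
Step 3: u-update.
u^{k+1} = -0.7518 + 0.7436 + 0.5601 = 0.5519
Step 4: Primal residual = |0.7436 + 0.5601| = 1.3037


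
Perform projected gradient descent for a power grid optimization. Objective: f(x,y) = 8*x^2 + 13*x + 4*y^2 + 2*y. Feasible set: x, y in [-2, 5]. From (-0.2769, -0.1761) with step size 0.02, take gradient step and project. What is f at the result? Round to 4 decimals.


Step 1: Compute gradient at (-0.2769, -0.1761).
grad_x = 2*8*-0.2769 + 13 = 8.5696
grad_y = 2*4*-0.1761 + 2 = 0.5912
Step 2: Gradient step.
x_raw = -0.2769 - 0.02*8.5696 = -0.4483
y_raw = -0.1761 - 0.02*0.5912 = -0.1879
Step 3: Project onto [-2, 5].
x_proj = clip(-0.4483) = -0.4483
y_proj = clip(-0.1879) = -0.1879
Step 4: Evaluate f.
f(-0.4483, -0.1879) = -4.4547


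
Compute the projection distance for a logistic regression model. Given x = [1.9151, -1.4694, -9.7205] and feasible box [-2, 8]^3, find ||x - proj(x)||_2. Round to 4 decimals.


Project each component onto [-2, 8].
clip(1.9151) = 1.9151, clip(-1.4694) = -1.4694, clip(-9.7205) = -2.0
Projection = [1.9151, -1.4694, -2.0]
Squared diffs: [0.0, 0.0, 59.6061]
Distance = sqrt(59.6061) = 7.7205


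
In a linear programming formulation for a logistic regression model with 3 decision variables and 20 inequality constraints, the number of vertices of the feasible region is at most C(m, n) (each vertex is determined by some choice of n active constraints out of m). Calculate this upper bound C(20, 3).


Each vertex corresponds to some choice of n active constraints out of m, so the number of vertices is at most C(m, n) = m! / (n!(m-n)!).
m = 20, n = 3
Numerator: 20 * 19 * 18
Denominator: 3! = 6
C(20, 3) = 1140


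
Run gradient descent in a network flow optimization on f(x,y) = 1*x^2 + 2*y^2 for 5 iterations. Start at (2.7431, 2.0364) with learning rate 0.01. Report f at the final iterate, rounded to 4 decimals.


Gradient descent on f(x,y) = 1*x^2 + 2*y^2.
Starting point: (2.7431, 2.0364), alpha = 0.01
Step 1: grad_x = 2*1*2.7431 = 5.4862, grad_y = 2*2*2.0364 = 8.1456
  x_1 = 2.7431 - 0.01*5.4862 = 2.6882
  y_1 = 2.0364 - 0.01*8.1456 = 1.9549
Step 2: grad_x = 2*1*2.6882 = 5.3765, grad_y = 2*2*1.9549 = 7.8198
  x_2 = 2.6882 - 0.01*5.3765 = 2.6345
  y_2 = 1.9549 - 0.01*7.8198 = 1.8767
Step 3: grad_x = 2*1*2.6345 = 5.2689, grad_y = 2*2*1.8767 = 7.507
  x_3 = 2.6345 - 0.01*5.2689 = 2.5818
  y_3 = 1.8767 - 0.01*7.507 = 1.8017
Step 4: grad_x = 2*1*2.5818 = 5.1636, grad_y = 2*2*1.8017 = 7.2067
  x_4 = 2.5818 - 0.01*5.1636 = 2.5301
  y_4 = 1.8017 - 0.01*7.2067 = 1.7296
Step 5: grad_x = 2*1*2.5301 = 5.0603, grad_y = 2*2*1.7296 = 6.9184
  x_5 = 2.5301 - 0.01*5.0603 = 2.4795
  y_5 = 1.7296 - 0.01*6.9184 = 1.6604
f(2.4795, 1.6604) = 1*2.4795^2 + 2*1.6604^2 = 11.6622


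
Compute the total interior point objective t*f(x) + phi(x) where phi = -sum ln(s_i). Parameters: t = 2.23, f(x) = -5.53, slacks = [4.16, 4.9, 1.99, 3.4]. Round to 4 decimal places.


Step 1: Compute log-barrier.
ln values: [1.4255, 1.5892, 0.6881, 1.2238]
phi = -(1.4255 + 1.5892 + 0.6881 + 1.2238) = -4.9267
Step 2: Compute augmented objective.
t*f(x) = 2.23*-5.53 = -12.3319
Total = -12.3319 - 4.9267 = -17.2586


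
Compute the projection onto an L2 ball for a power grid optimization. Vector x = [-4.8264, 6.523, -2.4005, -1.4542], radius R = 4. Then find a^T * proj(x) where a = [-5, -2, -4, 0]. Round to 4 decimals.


Step 1: Compute ||x|| (intermediates to 6 decimals).
||x|| = sqrt((-4.8264)^2 + 6.523^2 + (-2.4005)^2 + (-1.4542)^2) = 8.58608
Step 2: Project.
Since ||x|| > R, scale = R/||x|| = 4/8.58608 = 0.46587, proj(x) = scale * x
proj(x) = [-2.248475, 3.03887, -1.118321, -0.677468]
Step 3: Dot product.
a^T * proj(x) = -5*(-2.248475) - 2*3.03887 - 4*(-1.118321) + 0*(-0.677468) = 9.6379


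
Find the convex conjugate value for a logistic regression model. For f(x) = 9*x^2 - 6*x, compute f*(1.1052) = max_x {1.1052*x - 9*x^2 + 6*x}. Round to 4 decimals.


f*(y) = sup_x {y*x - a*x^2 - b*x} = sup_x {(y-b)*x - a*x^2}
FOC: (y - b) - 2a*x = 0 => x* = (y - b)/(2a)
x* = (1.1052 + 6)/(2*9) = 0.3947
f*(1.1052) = (y-b)^2/(4a) = (1.1052 + 6)^2/(4*9)
= 50.4839/36 = 1.4023


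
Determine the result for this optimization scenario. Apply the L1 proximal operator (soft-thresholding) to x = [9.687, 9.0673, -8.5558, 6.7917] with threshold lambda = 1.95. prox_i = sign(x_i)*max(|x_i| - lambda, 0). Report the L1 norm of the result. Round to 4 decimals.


Soft-thresholding with lambda = 1.95:
prox(9.687) = sign(9.687)*max(|9.687| - 1.95, 0) = 7.737
prox(9.0673) = sign(9.0673)*max(|9.0673| - 1.95, 0) = 7.1173
prox(-8.5558) = sign(-8.5558)*max(|-8.5558| - 1.95, 0) = -6.6058
prox(6.7917) = sign(6.7917)*max(|6.7917| - 1.95, 0) = 4.8417
prox(x) = [7.737, 7.1173, -6.6058, 4.8417]
||prox(x)||_1 = 7.737 + 7.1173 + 6.6058 + 4.8417 = 26.3018


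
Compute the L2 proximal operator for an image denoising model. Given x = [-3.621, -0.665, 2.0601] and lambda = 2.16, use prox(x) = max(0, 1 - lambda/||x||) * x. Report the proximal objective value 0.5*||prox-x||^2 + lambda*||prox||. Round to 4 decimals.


Step 1: Compute ||x||.
||x|| = 4.2188
Step 2: Compute scaling factor.
scale = max(0, 1 - 2.16/4.2188) = 0.488
Step 3: prox(x) = [-1.767, -0.3245, 1.0053]
||prox(x)|| = 2.0588
Step 4: Proximal objective.
0.5*||prox-x||^2 = 2.3328
lambda*||prox|| = 4.447
Total = 6.7797


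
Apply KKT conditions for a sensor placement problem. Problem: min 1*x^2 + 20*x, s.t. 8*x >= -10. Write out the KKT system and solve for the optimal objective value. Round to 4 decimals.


Step 1: Try lambda = 0 (constraint inactive).
x_unc = -20/(2*1) = -10.0
Check: 8*-10.0 = -80.0 < -10 -- violated!
Step 2: Constraint must be active: 8*x = -10
x* = -10/8 = -1.25
lambda = (2*1*(-1.25) + 20)/8 = 2.1875
Step 3: Compute optimal value.
f(x*) = 1*(-1.25)^2 + 20*(-1.25) = -23.4375


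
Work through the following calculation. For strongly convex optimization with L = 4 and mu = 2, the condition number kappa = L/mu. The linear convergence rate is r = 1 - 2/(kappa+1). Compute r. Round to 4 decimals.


Step 1: Compute the condition number.
kappa = L/mu = 4/2 = 2.0
Step 2: Compute the convergence rate.
r = 1 - 2/(kappa + 1) = 1 - 2*mu/(L + mu) = (L - mu)/(L + mu) = 2/6 = 0.3333


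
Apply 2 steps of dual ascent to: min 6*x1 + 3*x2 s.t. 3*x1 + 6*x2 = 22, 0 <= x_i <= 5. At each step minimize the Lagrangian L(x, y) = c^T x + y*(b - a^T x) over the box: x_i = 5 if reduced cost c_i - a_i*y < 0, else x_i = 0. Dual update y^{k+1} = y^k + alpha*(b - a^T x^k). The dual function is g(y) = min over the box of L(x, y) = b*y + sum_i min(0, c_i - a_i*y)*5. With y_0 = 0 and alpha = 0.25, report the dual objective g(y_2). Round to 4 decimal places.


Dual ascent for LP: min 6*x1 + 3*x2, 3*x1 + 6*x2 = 22, 0 <= x_i <= 5
Step 1: y^k = 0.0, reduced costs: (6.0, 3.0)
  x^k = (0.0, 0.0), subgradient = b - a^T x = 22.0
  y^{k+1} = 0.0 + 0.25*22.0 = 5.5
Step 2: y^k = 5.5, reduced costs: (-10.5, -30.0)
  x^k = (5.0, 5.0), subgradient = b - a^T x = -23.0
  y^{k+1} = 5.5 + 0.25*-23.0 = -0.25
Dual objective at y_2 = -0.25: reduced costs (6.75, 4.5), box minimizer x = (0.0, 0.0)
g(y_2) = b*y + (c1 - a1*y)*x1 + (c2 - a2*y)*x2 = 22*(-0.25) + 6.75*0.0 + 4.5*0.0 = -5.5 + 0.0 + 0.0 = -5.5


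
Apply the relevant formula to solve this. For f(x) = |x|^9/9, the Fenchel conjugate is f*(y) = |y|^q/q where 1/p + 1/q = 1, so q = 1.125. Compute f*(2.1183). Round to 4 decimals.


The conjugate exponent q satisfies 1/p + 1/q = 1.
p = 9, so q = 9/(9 - 1) = 1.125
|y|^q = 2.1183^1.125 = 2.3267
f*(2.1183) = 2.3267 / 1.125 = 2.0682


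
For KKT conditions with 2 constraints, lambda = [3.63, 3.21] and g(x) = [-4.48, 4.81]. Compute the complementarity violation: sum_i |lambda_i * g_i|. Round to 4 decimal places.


KKT complementary slackness check:
lambda_1 * g_1 = 3.63 * -4.48 = -16.2624
lambda_2 * g_2 = 3.21 * 4.81 = 15.4401
Total violation = 16.2624 + 15.4401 = 31.7025


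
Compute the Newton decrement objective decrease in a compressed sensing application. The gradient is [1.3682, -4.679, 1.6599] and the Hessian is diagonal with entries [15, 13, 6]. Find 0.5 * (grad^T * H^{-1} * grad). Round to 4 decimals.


Step 1: H is diagonal, so H^(-1) * g = [0.0912, -0.3599, 0.2767].
Step 2: g^T H^(-1) g = sum_i g_i^2 / H_ii
  = (1.3682)^2/15 + (-4.679)^2/13 + (1.6599)^2/6
  = 0.1248 + 1.6841 + 0.4592 = 2.2681
Step 3: Objective decrease = 0.5 * g^T H^(-1) g = 1.134


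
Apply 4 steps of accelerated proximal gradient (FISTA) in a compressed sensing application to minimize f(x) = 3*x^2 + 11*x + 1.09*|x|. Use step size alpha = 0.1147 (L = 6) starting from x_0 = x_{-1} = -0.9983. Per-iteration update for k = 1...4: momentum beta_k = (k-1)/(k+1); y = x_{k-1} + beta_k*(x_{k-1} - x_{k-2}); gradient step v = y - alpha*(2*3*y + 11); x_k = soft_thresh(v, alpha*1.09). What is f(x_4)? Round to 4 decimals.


FISTA on f(x) = 3*x^2 + 11*x + 1.09*|x|
L = 6, alpha = 0.1147
Iteration 1: beta = 0.0, y = -0.9983 + 0.0*(-0.9983 + 0.9983) = -0.9983
  grad(y) = 5.0102, v = y - alpha*grad = -1.573
  prox(v) = soft_thresh(-1.573, 0.125) = -1.4479
Iteration 2: beta = 0.3333, y = -1.4479 + 0.3333*(-1.4479 + 0.9983) = -1.5978
  grad(y) = 1.413, v = y - alpha*grad = -1.7599
  prox(v) = soft_thresh(-1.7599, 0.125) = -1.6349
Iteration 3: beta = 0.5, y = -1.6349 + 0.5*(-1.6349 + 1.4479) = -1.7283
  grad(y) = 0.6299, v = y - alpha*grad = -1.8006
  prox(v) = soft_thresh(-1.8006, 0.125) = -1.6756
Iteration 4: beta = 0.6, y = -1.6756 + 0.6*(-1.6756 + 1.6349) = -1.7
  grad(y) = 0.8, v = y - alpha*grad = -1.7918
  prox(v) = soft_thresh(-1.7918, 0.125) = -1.6667
f(x_4) = 3*(-1.6667)^2 + 11*(-1.6667) + 1.09*|-1.6667| = -8.1833


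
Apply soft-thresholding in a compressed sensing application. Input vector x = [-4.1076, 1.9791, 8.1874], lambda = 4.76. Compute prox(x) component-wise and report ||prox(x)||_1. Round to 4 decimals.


Soft-thresholding with lambda = 4.76:
prox(-4.1076) = sign(-4.1076)*max(|-4.1076| - 4.76, 0) = 0.0
prox(1.9791) = sign(1.9791)*max(|1.9791| - 4.76, 0) = 0.0
prox(8.1874) = sign(8.1874)*max(|8.1874| - 4.76, 0) = 3.4274
prox(x) = [0.0, 0.0, 3.4274]
||prox(x)||_1 = 0.0 + 0.0 + 3.4274 = 3.4274


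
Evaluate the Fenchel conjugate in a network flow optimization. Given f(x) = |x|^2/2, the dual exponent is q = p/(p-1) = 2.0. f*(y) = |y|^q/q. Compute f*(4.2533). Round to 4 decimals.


The conjugate exponent q satisfies 1/p + 1/q = 1.
p = 2, so q = 2/(2 - 1) = 2.0
|y|^q = 4.2533^2.0 = 18.0906
f*(4.2533) = 18.0906 / 2.0 = 9.0453


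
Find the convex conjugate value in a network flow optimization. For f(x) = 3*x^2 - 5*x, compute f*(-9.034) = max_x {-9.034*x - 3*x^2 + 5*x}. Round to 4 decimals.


f*(y) = sup_x {y*x - a*x^2 - b*x} = sup_x {(y-b)*x - a*x^2}
FOC: (y - b) - 2a*x = 0 => x* = (y - b)/(2a)
x* = (-9.034 + 5)/(2*3) = -0.6723
f*(-9.034) = (y-b)^2/(4a) = (-9.034 + 5)^2/(4*3)
= 16.2732/12 = 1.3561


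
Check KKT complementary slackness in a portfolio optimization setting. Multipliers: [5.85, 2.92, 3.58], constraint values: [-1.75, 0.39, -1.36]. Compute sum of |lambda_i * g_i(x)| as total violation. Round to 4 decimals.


KKT complementary slackness check:
lambda_1 * g_1 = 5.85 * -1.75 = -10.2375
lambda_2 * g_2 = 2.92 * 0.39 = 1.1388
lambda_3 * g_3 = 3.58 * -1.36 = -4.8688
Total violation = 10.2375 + 1.1388 + 4.8688 = 16.2451


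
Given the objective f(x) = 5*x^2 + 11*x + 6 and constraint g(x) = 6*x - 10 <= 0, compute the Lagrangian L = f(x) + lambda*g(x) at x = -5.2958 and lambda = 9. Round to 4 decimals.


Step 1: Evaluate f(x).
f(-5.2958) = 5*(-5.2958)^2 + 11*(-5.2958) + 6 = 87.9737
Step 2: Evaluate g(x).
g(-5.2958) = 6*-5.2958 - 10 = -41.7748
Step 3: Compute Lagrangian.
L = 87.9737 + 9*-41.7748 = -287.9995


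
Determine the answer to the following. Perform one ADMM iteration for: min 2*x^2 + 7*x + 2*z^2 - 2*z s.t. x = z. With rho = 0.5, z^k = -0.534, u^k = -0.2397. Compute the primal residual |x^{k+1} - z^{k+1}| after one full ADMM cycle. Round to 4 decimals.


ADMM iteration with rho = 0.5, z^k = -0.534, u^k = -0.2397
Step 1: x-update.
Minimize 2*x^2 + 7*x + (0.5/2)*(x + 0.534 - 0.2397)^2
FOC: (2*2 + 0.5)*x = -7 + 0.5*(-0.534 + 0.2397)
x^{k+1} = -1.5883
Step 2: z-update.
Minimize 2*z^2 - 2*z + (0.5/2)*(-1.5883 - z - 0.2397)^2
FOC: (2*2 + 0.5)*z = 2 + 0.5*(-1.5883 - 0.2397)
z^{k+1} = 0.2413
Step 3: u-update.
u^{k+1} = -0.2397 - 1.5883 - 0.2413 = -2.0693
Step 4: Primal residual = |-1.5883 - 0.2413| = 1.8296


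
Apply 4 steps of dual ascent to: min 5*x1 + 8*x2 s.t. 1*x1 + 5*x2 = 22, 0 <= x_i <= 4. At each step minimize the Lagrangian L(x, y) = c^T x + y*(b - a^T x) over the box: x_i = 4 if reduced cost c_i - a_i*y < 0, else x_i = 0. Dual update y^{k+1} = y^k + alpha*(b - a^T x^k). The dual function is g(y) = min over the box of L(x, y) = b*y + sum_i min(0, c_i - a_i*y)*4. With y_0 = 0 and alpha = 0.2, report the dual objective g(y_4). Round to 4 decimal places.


Dual ascent for LP: min 5*x1 + 8*x2, 1*x1 + 5*x2 = 22, 0 <= x_i <= 4
Step 1: y^k = 0.0, reduced costs: (5.0, 8.0)
  x^k = (0.0, 0.0), subgradient = b - a^T x = 22.0
  y^{k+1} = 0.0 + 0.2*22.0 = 4.4
Step 2: y^k = 4.4, reduced costs: (0.6, -14.0)
  x^k = (0.0, 4.0), subgradient = b - a^T x = 2.0
  y^{k+1} = 4.4 + 0.2*2.0 = 4.8
Step 3: y^k = 4.8, reduced costs: (0.2, -16.0)
  x^k = (0.0, 4.0), subgradient = b - a^T x = 2.0
  y^{k+1} = 4.8 + 0.2*2.0 = 5.2
Step 4: y^k = 5.2, reduced costs: (-0.2, -18.0)
  x^k = (4.0, 4.0), subgradient = b - a^T x = -2.0
  y^{k+1} = 5.2 + 0.2*-2.0 = 4.8
Dual objective at y_4 = 4.8: reduced costs (0.2, -16.0), box minimizer x = (0.0, 4.0)
g(y_4) = b*y + (c1 - a1*y)*x1 + (c2 - a2*y)*x2 = 22*4.8 + 0.2*0.0 + (-16.0)*4.0 = 105.6 + 0.0 - 64.0 = 41.6


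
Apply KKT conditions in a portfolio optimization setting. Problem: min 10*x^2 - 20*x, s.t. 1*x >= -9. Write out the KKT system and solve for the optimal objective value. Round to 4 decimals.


Step 1: Try lambda = 0 (constraint inactive).
Stationarity: 2*10*x - 20 = 0
x* = 20/(2*10) = 1.0
Check constraint: 1*1.0 = 1.0 >= -9 -- satisfied.
Step 2: Compute optimal value.
f(x*) = 10*1.0^2 - 20*1.0 = -10.0


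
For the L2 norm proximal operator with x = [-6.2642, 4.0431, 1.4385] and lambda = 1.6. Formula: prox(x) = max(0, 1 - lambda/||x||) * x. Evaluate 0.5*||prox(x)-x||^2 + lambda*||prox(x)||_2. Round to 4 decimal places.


Step 1: Compute ||x||.
||x|| = 7.5932
Step 2: Compute scaling factor.
scale = max(0, 1 - 1.6/7.5932) = 0.7893
Step 3: prox(x) = [-4.9442, 3.1912, 1.1354]
||prox(x)|| = 5.9932
Step 4: Proximal objective.
0.5*||prox-x||^2 = 1.28
lambda*||prox|| = 9.5891
Total = 10.8691


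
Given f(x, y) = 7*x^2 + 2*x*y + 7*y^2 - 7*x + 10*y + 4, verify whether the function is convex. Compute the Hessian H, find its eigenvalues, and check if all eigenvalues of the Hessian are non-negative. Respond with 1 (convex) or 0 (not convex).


The Hessian of f(x,y) = 7*x^2 + 2*x*y + 7*y^2 - 7*x + 10*y + 4 is:
H = [[14, 2], [2, 14]]
Trace = 14 + 14 = 28
Determinant = 14*14 - (2)^2 = 192
Discriminant = (28)^2 - 4*192 = 16.0
Eigenvalues: lambda_1 = 12.0, lambda_2 = 16.0
The function is convex.

1


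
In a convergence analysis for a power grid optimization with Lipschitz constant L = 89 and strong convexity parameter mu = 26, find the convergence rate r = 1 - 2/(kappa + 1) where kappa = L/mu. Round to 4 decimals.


Step 1: Compute the condition number.
kappa = L/mu = 89/26 = 3.4231
Step 2: Compute the convergence rate.
r = 1 - 2/(kappa + 1) = 1 - 2*mu/(L + mu) = (L - mu)/(L + mu) = 63/115 = 0.5478
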